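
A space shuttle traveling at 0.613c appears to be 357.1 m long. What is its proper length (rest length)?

Contracted length L = 357.1 m
γ = 1/√(1 - 0.613²) = 1.2657
L₀ = γL = 1.2657 × 357.1 = 452.0 m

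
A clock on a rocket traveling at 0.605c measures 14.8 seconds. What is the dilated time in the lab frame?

Proper time Δt₀ = 14.8 seconds
γ = 1/√(1 - 0.605²) = 1.256
Δt = γΔt₀ = 1.256 × 14.8 = 18.59 seconds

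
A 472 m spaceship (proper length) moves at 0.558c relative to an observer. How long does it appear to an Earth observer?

Proper length L₀ = 472 m
γ = 1/√(1 - 0.558²) = 1.205
L = L₀/γ = 472/1.205 = 391.7 m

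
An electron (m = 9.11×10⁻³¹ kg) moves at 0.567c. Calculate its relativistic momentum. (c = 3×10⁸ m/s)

γ = 1/√(1 - 0.567²) = 1.214
v = 0.567 × 3×10⁸ = 1.701×10⁸ m/s
p = γmv = 1.214 × 9.11×10⁻³¹ × 1.701×10⁸ = 1.881×10⁻²² kg·m/s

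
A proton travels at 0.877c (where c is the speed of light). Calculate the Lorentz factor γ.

v/c = 0.877, so (v/c)² = 0.769129
1 - (v/c)² = 0.230871
γ = 1/√(0.230871) = 2.081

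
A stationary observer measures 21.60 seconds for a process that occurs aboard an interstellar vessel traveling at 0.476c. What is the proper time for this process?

Dilated time Δt = 21.60 seconds
γ = 1/√(1 - 0.476²) = 1.137
Δt₀ = Δt/γ = 21.60/1.137 = 19.00 seconds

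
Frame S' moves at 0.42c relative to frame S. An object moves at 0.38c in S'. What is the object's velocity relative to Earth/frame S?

u = (u' + v)/(1 + u'v/c²)
Numerator: 0.38 + 0.42 = 0.8
Denominator: 1 + 0.1596 = 1.1596
u = 0.8/1.1596 = 0.6899c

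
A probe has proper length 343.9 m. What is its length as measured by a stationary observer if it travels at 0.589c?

Proper length L₀ = 343.9 m
γ = 1/√(1 - 0.589²) = 1.2374
L = L₀/γ = 343.9/1.2374 = 277.9 m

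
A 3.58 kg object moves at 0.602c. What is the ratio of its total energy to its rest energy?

E = γmc², E₀ = mc²
E/E₀ = γ = 1/√(1 - 0.602²) = 1.252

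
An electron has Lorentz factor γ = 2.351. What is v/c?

From γ = 1/√(1 - v²/c²):
1/γ² = 1/2.351² = 0.1809
v²/c² = 1 - 0.1809 = 0.8191
v/c = √(0.8191) = 0.9050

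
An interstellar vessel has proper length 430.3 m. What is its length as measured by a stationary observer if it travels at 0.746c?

Proper length L₀ = 430.3 m
γ = 1/√(1 - 0.746²) = 1.5016
L = L₀/γ = 430.3/1.5016 = 286.6 m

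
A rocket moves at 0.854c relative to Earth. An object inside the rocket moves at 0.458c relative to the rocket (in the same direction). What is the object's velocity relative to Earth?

u = (u' + v)/(1 + u'v/c²)
Numerator: 0.458 + 0.854 = 1.312
Denominator: 1 + 0.391132 = 1.391132
u = 1.312/1.391132 = 0.9431c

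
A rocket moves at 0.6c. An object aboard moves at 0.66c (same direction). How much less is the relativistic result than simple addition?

Classical: u' + v = 0.66 + 0.6 = 1.26c
Relativistic: u = (0.66 + 0.6)/(1 + 0.396) = 1.26/1.396 = 0.9026c
Difference: 1.26 - 0.9026 = 0.3574c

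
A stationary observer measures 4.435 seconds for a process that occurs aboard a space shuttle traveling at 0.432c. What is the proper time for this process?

Dilated time Δt = 4.435 seconds
γ = 1/√(1 - 0.432²) = 1.1088
Δt₀ = Δt/γ = 4.435/1.1088 = 4.000 seconds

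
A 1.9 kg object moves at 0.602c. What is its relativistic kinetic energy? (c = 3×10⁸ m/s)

γ = 1/√(1 - 0.602²) = 1.25235
γ - 1 = 0.25235
KE = (γ-1)mc² = 0.25235 × 1.9 × (3×10⁸)² = 4.315×10¹⁶ J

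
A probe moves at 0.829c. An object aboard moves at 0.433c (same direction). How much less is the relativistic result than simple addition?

Classical: u' + v = 0.433 + 0.829 = 1.262c
Relativistic: u = (0.433 + 0.829)/(1 + 0.358957) = 1.262/1.358957 = 0.9287c
Difference: 1.262 - 0.9287 = 0.3333c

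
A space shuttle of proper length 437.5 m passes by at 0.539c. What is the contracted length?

Proper length L₀ = 437.5 m
γ = 1/√(1 - 0.539²) = 1.1872
L = L₀/γ = 437.5/1.1872 = 368.5 m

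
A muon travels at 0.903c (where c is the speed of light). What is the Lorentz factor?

v/c = 0.903, so (v/c)² = 0.815409
1 - (v/c)² = 0.184591
γ = 1/√(0.184591) = 2.328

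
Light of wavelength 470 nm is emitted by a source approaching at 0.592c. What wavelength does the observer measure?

β = 0.592
Wavelength Doppler factor = √(0.408/1.592) = √(0.25628) = 0.5062
λ_obs = 470 × 0.5062 = 237.9 nm (blueshift)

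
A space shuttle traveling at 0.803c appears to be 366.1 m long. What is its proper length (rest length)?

Contracted length L = 366.1 m
γ = 1/√(1 - 0.803²) = 1.678
L₀ = γL = 1.678 × 366.1 = 614.3 m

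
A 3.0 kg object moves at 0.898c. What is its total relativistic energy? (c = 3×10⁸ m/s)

γ = 1/√(1 - 0.898²) = 2.27275
mc² = 3.0 × (3×10⁸)² = 2.700×10¹⁷ J
E = γmc² = 2.27275 × 2.700×10¹⁷ = 6.136×10¹⁷ J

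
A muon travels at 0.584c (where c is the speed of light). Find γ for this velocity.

v/c = 0.584, so (v/c)² = 0.341056
1 - (v/c)² = 0.658944
γ = 1/√(0.658944) = 1.232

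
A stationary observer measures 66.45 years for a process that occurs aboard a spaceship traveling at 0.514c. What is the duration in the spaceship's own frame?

Dilated time Δt = 66.45 years
γ = 1/√(1 - 0.514²) = 1.1658
Δt₀ = Δt/γ = 66.45/1.1658 = 57.00 years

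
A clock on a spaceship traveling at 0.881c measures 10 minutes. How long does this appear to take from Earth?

Proper time Δt₀ = 10 minutes
γ = 1/√(1 - 0.881²) = 2.114
Δt = γΔt₀ = 2.114 × 10 = 21.14 minutes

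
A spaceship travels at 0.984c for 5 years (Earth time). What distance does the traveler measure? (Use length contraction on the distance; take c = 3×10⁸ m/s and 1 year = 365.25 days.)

Earth distance: d = v × t = 0.984c × 5 yr = 4.658×10¹⁶ m
γ = 5.613
d' = d/γ = 4.658×10¹⁶/5.613 = 8.299×10¹⁵ m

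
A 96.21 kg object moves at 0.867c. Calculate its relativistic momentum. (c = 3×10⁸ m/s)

γ = 1/√(1 - 0.867²) = 2.007
v = 0.867 × 3×10⁸ = 2.601×10⁸ m/s
p = γmv = 2.007 × 96.21 × 2.601×10⁸ = 5.022×10¹⁰ kg·m/s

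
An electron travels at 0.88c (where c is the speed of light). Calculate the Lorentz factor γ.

v/c = 0.88, so (v/c)² = 0.7744
1 - (v/c)² = 0.2256
γ = 1/√(0.2256) = 2.105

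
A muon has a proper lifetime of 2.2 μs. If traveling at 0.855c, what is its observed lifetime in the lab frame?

Proper lifetime τ₀ = 2.2 μs
γ = 1/√(1 - 0.855²) = 1.928
τ = γτ₀ = 1.928 × 2.2 μs = 4.242 μs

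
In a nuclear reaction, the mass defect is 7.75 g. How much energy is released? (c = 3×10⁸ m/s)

Convert mass defect: Δm = 7.75 g = 0.00775 kg
E = Δm·c² = 0.00775 × (3×10⁸)²
= 0.00775 × 9×10¹⁶ = 6.975×10¹⁴ J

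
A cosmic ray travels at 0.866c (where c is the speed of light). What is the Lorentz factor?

v/c = 0.866, so (v/c)² = 0.749956
1 - (v/c)² = 0.250044
γ = 1/√(0.250044) = 2.000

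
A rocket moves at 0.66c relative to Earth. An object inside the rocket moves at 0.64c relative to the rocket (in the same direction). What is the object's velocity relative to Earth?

u = (u' + v)/(1 + u'v/c²)
Numerator: 0.64 + 0.66 = 1.3
Denominator: 1 + 0.4224 = 1.4224
u = 1.3/1.4224 = 0.9139c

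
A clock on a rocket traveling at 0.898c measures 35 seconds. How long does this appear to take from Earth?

Proper time Δt₀ = 35 seconds
γ = 1/√(1 - 0.898²) = 2.2728
Δt = γΔt₀ = 2.2728 × 35 = 79.55 seconds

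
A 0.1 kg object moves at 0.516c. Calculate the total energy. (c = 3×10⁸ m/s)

γ = 1/√(1 - 0.516²) = 1.1674
mc² = 0.1 × (3×10⁸)² = 9.000×10¹⁵ J
E = γmc² = 1.1674 × 9.000×10¹⁵ = 1.051×10¹⁶ J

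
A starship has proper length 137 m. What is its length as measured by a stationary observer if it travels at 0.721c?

Proper length L₀ = 137 m
γ = 1/√(1 - 0.721²) = 1.4431
L = L₀/γ = 137/1.4431 = 94.93 m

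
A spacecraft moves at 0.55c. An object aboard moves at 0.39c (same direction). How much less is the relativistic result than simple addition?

Classical: u' + v = 0.39 + 0.55 = 0.94c
Relativistic: u = (0.39 + 0.55)/(1 + 0.2145) = 0.94/1.2145 = 0.7740c
Difference: 0.94 - 0.7740 = 0.1660c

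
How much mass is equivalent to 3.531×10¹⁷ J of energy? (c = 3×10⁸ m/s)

From E = mc², we get m = E/c²
c² = (3×10⁸)² = 9×10¹⁶ m²/s²
m = 3.531×10¹⁷ / 9×10¹⁶ = 3.923 kg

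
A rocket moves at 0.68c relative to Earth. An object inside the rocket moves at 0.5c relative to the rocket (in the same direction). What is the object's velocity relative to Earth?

u = (u' + v)/(1 + u'v/c²)
Numerator: 0.5 + 0.68 = 1.18
Denominator: 1 + 0.34 = 1.34
u = 1.18/1.34 = 0.8806c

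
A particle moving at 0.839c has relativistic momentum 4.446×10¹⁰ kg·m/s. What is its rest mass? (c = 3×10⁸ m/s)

γ = 1/√(1 - 0.839²) = 1.8378
v = 0.839 × 3×10⁸ = 2.517×10⁸ m/s
m = p/(γv) = 4.446×10¹⁰/(1.8378 × 2.517×10⁸) = 96.11 kg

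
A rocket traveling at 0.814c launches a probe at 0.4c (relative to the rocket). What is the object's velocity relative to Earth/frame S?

u = (u' + v)/(1 + u'v/c²)
Numerator: 0.4 + 0.814 = 1.214
Denominator: 1 + 0.3256 = 1.3256
u = 1.214/1.3256 = 0.9158c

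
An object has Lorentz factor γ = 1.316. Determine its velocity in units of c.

From γ = 1/√(1 - v²/c²):
1/γ² = 1/1.316² = 0.5774
v²/c² = 1 - 0.5774 = 0.4226
v/c = √(0.4226) = 0.6501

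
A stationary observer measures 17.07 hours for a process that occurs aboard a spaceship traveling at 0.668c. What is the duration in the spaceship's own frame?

Dilated time Δt = 17.07 hours
γ = 1/√(1 - 0.668²) = 1.344
Δt₀ = Δt/γ = 17.07/1.344 = 12.70 hours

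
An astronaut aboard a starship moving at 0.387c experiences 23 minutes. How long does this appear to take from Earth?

Proper time Δt₀ = 23 minutes
γ = 1/√(1 - 0.387²) = 1.0845
Δt = γΔt₀ = 1.0845 × 23 = 24.94 minutes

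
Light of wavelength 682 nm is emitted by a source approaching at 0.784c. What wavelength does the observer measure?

β = 0.784
Wavelength Doppler factor = √(0.216/1.784) = √(0.1211) = 0.3480
λ_obs = 682 × 0.3480 = 237.3 nm (blueshift)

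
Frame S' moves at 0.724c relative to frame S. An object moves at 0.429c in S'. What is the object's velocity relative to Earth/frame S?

u = (u' + v)/(1 + u'v/c²)
Numerator: 0.429 + 0.724 = 1.153
Denominator: 1 + 0.310596 = 1.310596
u = 1.153/1.310596 = 0.8798c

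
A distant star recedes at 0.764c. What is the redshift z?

β = 0.764
(1+β)/(1-β) = 1.764/0.236 = 7.475
√(7.475) = 2.734
z = 2.734 - 1 = 1.734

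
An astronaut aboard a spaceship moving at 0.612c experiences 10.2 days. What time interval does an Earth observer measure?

Proper time Δt₀ = 10.2 days
γ = 1/√(1 - 0.612²) = 1.2644
Δt = γΔt₀ = 1.2644 × 10.2 = 12.90 days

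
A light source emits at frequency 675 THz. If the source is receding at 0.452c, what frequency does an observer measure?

β = v/c = 0.452
(1-β)/(1+β) = 0.548/1.452 = 0.3774
Doppler factor = √(0.3774) = 0.6143
f_obs = 675 × 0.6143 = 414.7 THz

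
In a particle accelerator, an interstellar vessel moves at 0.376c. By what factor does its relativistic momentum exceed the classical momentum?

p_rel = γmv, p_class = mv
Ratio = γ = 1/√(1 - 0.376²)
= 1/√(0.858624) = 1.079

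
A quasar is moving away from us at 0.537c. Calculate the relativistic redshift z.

β = 0.537
(1+β)/(1-β) = 1.537/0.463 = 3.320
√(3.320) = 1.822
z = 1.822 - 1 = 0.8220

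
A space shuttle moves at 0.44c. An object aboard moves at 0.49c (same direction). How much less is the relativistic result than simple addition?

Classical: u' + v = 0.49 + 0.44 = 0.93c
Relativistic: u = (0.49 + 0.44)/(1 + 0.2156) = 0.93/1.2156 = 0.7651c
Difference: 0.93 - 0.7651 = 0.1649c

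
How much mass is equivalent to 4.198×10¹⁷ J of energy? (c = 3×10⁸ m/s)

From E = mc², we get m = E/c²
c² = (3×10⁸)² = 9×10¹⁶ m²/s²
m = 4.198×10¹⁷ / 9×10¹⁶ = 4.664 kg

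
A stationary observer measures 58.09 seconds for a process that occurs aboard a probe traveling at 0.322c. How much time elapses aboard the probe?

Dilated time Δt = 58.09 seconds
γ = 1/√(1 - 0.322²) = 1.05626
Δt₀ = Δt/γ = 58.09/1.05626 = 55.00 seconds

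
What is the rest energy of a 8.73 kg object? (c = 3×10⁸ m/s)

c² = (3×10⁸)² = 9.000×10¹⁶ m²/s²
E₀ = mc² = 8.73 × 9.000×10¹⁶ = 7.857×10¹⁷ J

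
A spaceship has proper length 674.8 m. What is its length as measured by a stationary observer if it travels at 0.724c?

Proper length L₀ = 674.8 m
γ = 1/√(1 - 0.724²) = 1.4497
L = L₀/γ = 674.8/1.4497 = 465.5 m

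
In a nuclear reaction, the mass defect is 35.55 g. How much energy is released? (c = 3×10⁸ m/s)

Convert mass defect: Δm = 35.55 g = 0.03555 kg
E = Δm·c² = 0.03555 × (3×10⁸)²
= 0.03555 × 9×10¹⁶ = 3.200×10¹⁵ J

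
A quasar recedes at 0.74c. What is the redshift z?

β = 0.74
(1+β)/(1-β) = 1.74/0.26 = 6.692
√(6.692) = 2.587
z = 2.587 - 1 = 1.587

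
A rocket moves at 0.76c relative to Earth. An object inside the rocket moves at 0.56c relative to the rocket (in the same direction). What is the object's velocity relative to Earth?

u = (u' + v)/(1 + u'v/c²)
Numerator: 0.56 + 0.76 = 1.32
Denominator: 1 + 0.4256 = 1.4256
u = 1.32/1.4256 = 0.9259c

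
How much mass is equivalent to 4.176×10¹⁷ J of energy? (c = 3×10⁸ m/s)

From E = mc², we get m = E/c²
c² = (3×10⁸)² = 9×10¹⁶ m²/s²
m = 4.176×10¹⁷ / 9×10¹⁶ = 4.640 kg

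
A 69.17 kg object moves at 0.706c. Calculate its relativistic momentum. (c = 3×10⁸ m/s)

γ = 1/√(1 - 0.706²) = 1.412
v = 0.706 × 3×10⁸ = 2.118×10⁸ m/s
p = γmv = 1.412 × 69.17 × 2.118×10⁸ = 2.069×10¹⁰ kg·m/s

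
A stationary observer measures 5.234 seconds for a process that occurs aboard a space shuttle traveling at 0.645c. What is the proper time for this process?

Dilated time Δt = 5.234 seconds
γ = 1/√(1 - 0.645²) = 1.3086
Δt₀ = Δt/γ = 5.234/1.3086 = 4.000 seconds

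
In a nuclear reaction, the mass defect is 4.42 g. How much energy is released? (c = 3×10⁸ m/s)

Convert mass defect: Δm = 4.42 g = 0.00442 kg
E = Δm·c² = 0.00442 × (3×10⁸)²
= 0.00442 × 9×10¹⁶ = 3.978×10¹⁴ J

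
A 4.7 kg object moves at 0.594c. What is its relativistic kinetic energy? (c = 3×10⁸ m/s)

γ = 1/√(1 - 0.594²) = 1.2431
γ - 1 = 0.2431
KE = (γ-1)mc² = 0.2431 × 4.7 × (3×10⁸)² = 1.028×10¹⁷ J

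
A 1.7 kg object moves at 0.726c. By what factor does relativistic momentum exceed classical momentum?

p_rel = γmv, p_class = mv
Ratio = γ = 1/√(1 - 0.726²) = 1.454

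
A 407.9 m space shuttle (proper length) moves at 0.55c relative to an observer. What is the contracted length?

Proper length L₀ = 407.9 m
γ = 1/√(1 - 0.55²) = 1.1974
L = L₀/γ = 407.9/1.1974 = 340.7 m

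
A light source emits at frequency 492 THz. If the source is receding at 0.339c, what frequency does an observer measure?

β = v/c = 0.339
(1-β)/(1+β) = 0.661/1.339 = 0.4937
Doppler factor = √(0.4937) = 0.7026
f_obs = 492 × 0.7026 = 345.7 THz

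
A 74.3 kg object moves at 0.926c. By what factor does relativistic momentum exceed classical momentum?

p_rel = γmv, p_class = mv
Ratio = γ = 1/√(1 - 0.926²) = 2.649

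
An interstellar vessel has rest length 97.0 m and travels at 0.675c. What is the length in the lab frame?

Proper length L₀ = 97.0 m
γ = 1/√(1 - 0.675²) = 1.3553
L = L₀/γ = 97.0/1.3553 = 71.57 m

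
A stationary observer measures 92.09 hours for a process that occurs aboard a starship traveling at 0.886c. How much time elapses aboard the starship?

Dilated time Δt = 92.09 hours
γ = 1/√(1 - 0.886²) = 2.1566
Δt₀ = Δt/γ = 92.09/2.1566 = 42.70 hours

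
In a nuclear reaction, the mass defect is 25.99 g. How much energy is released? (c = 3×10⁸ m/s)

Convert mass defect: Δm = 25.99 g = 0.02599 kg
E = Δm·c² = 0.02599 × (3×10⁸)²
= 0.02599 × 9×10¹⁶ = 2.339×10¹⁵ J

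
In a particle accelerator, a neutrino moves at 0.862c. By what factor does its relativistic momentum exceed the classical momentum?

p_rel = γmv, p_class = mv
Ratio = γ = 1/√(1 - 0.862²)
= 1/√(0.256956) = 1.973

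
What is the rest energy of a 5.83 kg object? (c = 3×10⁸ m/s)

c² = (3×10⁸)² = 9.000×10¹⁶ m²/s²
E₀ = mc² = 5.83 × 9.000×10¹⁶ = 5.247×10¹⁷ J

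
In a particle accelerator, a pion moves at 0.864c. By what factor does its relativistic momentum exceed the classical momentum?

p_rel = γmv, p_class = mv
Ratio = γ = 1/√(1 - 0.864²)
= 1/√(0.253504) = 1.986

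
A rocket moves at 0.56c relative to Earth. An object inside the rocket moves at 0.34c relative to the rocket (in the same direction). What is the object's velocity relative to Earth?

u = (u' + v)/(1 + u'v/c²)
Numerator: 0.34 + 0.56 = 0.9
Denominator: 1 + 0.1904 = 1.1904
u = 0.9/1.1904 = 0.7560c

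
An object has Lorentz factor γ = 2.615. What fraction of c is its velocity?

From γ = 1/√(1 - v²/c²):
1/γ² = 1/2.615² = 0.1462
v²/c² = 1 - 0.1462 = 0.8538
v/c = √(0.8538) = 0.9240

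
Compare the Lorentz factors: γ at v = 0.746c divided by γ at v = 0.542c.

γ₁ = 1/√(1 - 0.746²) = 1.502
γ₂ = 1/√(1 - 0.542²) = 1.190
γ₁/γ₂ = 1.502/1.190 = 1.262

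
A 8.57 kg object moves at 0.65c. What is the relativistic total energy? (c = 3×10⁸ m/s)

γ = 1/√(1 - 0.65²) = 1.316
mc² = 8.57 × (3×10⁸)² = 7.713×10¹⁷ J
E = γmc² = 1.316 × 7.713×10¹⁷ = 1.015×10¹⁸ J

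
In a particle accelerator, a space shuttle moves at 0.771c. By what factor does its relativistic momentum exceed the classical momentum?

p_rel = γmv, p_class = mv
Ratio = γ = 1/√(1 - 0.771²)
= 1/√(0.405559) = 1.570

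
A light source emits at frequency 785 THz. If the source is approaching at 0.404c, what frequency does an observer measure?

β = v/c = 0.404
(1+β)/(1-β) = 1.404/0.596 = 2.356
Doppler factor = √(2.356) = 1.535
f_obs = 785 × 1.535 = 1205 THz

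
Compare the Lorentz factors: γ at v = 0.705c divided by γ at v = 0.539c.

γ₁ = 1/√(1 - 0.705²) = 1.410
γ₂ = 1/√(1 - 0.539²) = 1.187
γ₁/γ₂ = 1.410/1.187 = 1.188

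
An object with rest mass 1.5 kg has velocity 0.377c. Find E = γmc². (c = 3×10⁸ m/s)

γ = 1/√(1 - 0.377²) = 1.080
mc² = 1.5 × (3×10⁸)² = 1.350×10¹⁷ J
E = γmc² = 1.080 × 1.350×10¹⁷ = 1.458×10¹⁷ J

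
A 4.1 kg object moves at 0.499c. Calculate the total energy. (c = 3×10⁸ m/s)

γ = 1/√(1 - 0.499²) = 1.154
mc² = 4.1 × (3×10⁸)² = 3.690×10¹⁷ J
E = γmc² = 1.154 × 3.690×10¹⁷ = 4.258×10¹⁷ J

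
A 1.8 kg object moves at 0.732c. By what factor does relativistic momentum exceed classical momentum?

p_rel = γmv, p_class = mv
Ratio = γ = 1/√(1 - 0.732²) = 1.468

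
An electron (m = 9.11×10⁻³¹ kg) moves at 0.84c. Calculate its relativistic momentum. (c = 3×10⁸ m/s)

γ = 1/√(1 - 0.84²) = 1.843
v = 0.84 × 3×10⁸ = 2.520×10⁸ m/s
p = γmv = 1.843 × 9.11×10⁻³¹ × 2.520×10⁸ = 4.231×10⁻²² kg·m/s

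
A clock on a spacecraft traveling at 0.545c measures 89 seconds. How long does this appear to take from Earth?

Proper time Δt₀ = 89 seconds
γ = 1/√(1 - 0.545²) = 1.193
Δt = γΔt₀ = 1.193 × 89 = 106.2 seconds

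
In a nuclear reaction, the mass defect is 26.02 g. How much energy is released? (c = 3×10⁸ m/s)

Convert mass defect: Δm = 26.02 g = 0.02602 kg
E = Δm·c² = 0.02602 × (3×10⁸)²
= 0.02602 × 9×10¹⁶ = 2.342×10¹⁵ J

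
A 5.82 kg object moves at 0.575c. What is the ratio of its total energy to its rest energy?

E = γmc², E₀ = mc²
E/E₀ = γ = 1/√(1 - 0.575²) = 1.222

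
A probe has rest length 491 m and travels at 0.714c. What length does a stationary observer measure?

Proper length L₀ = 491 m
γ = 1/√(1 - 0.714²) = 1.428
L = L₀/γ = 491/1.428 = 343.8 m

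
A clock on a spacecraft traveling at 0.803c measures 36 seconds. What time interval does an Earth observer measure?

Proper time Δt₀ = 36 seconds
γ = 1/√(1 - 0.803²) = 1.6779
Δt = γΔt₀ = 1.6779 × 36 = 60.40 seconds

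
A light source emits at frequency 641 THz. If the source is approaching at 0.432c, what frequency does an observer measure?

β = v/c = 0.432
(1+β)/(1-β) = 1.432/0.568 = 2.521
Doppler factor = √(2.521) = 1.588
f_obs = 641 × 1.588 = 1018 THz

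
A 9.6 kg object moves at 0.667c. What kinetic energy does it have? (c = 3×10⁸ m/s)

γ = 1/√(1 - 0.667²) = 1.34218
γ - 1 = 0.34218
KE = (γ-1)mc² = 0.34218 × 9.6 × (3×10⁸)² = 2.956×10¹⁷ J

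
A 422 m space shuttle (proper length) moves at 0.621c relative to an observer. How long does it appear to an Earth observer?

Proper length L₀ = 422 m
γ = 1/√(1 - 0.621²) = 1.2758
L = L₀/γ = 422/1.2758 = 330.8 m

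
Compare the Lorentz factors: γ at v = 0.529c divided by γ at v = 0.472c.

γ₁ = 1/√(1 - 0.529²) = 1.178
γ₂ = 1/√(1 - 0.472²) = 1.134
γ₁/γ₂ = 1.178/1.134 = 1.039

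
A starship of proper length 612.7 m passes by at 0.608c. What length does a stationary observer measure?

Proper length L₀ = 612.7 m
γ = 1/√(1 - 0.608²) = 1.25955
L = L₀/γ = 612.7/1.25955 = 486.4 m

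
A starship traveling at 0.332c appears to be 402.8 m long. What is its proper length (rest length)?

Contracted length L = 402.8 m
γ = 1/√(1 - 0.332²) = 1.060
L₀ = γL = 1.060 × 402.8 = 427.0 m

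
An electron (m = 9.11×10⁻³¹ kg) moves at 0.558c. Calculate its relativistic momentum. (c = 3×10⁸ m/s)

γ = 1/√(1 - 0.558²) = 1.205
v = 0.558 × 3×10⁸ = 1.674×10⁸ m/s
p = γmv = 1.205 × 9.11×10⁻³¹ × 1.674×10⁸ = 1.838×10⁻²² kg·m/s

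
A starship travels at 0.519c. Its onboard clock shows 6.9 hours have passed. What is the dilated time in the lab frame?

Proper time Δt₀ = 6.9 hours
γ = 1/√(1 - 0.519²) = 1.1699
Δt = γΔt₀ = 1.1699 × 6.9 = 8.072 hours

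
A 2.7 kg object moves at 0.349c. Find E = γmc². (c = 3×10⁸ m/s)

γ = 1/√(1 - 0.349²) = 1.067
mc² = 2.7 × (3×10⁸)² = 2.430×10¹⁷ J
E = γmc² = 1.067 × 2.430×10¹⁷ = 2.593×10¹⁷ J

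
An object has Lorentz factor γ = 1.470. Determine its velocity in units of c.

From γ = 1/√(1 - v²/c²):
1/γ² = 1/1.470² = 0.46277
v²/c² = 1 - 0.46277 = 0.53723
v/c = √(0.53723) = 0.7330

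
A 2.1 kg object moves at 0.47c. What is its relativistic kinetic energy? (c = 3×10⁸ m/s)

γ = 1/√(1 - 0.47²) = 1.1329
γ - 1 = 0.1329
KE = (γ-1)mc² = 0.1329 × 2.1 × (3×10⁸)² = 2.512×10¹⁶ J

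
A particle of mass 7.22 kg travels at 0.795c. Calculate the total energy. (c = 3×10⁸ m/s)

γ = 1/√(1 - 0.795²) = 1.6485
mc² = 7.22 × (3×10⁸)² = 6.498×10¹⁷ J
E = γmc² = 1.6485 × 6.498×10¹⁷ = 1.071×10¹⁸ J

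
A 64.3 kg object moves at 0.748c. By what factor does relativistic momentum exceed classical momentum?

p_rel = γmv, p_class = mv
Ratio = γ = 1/√(1 - 0.748²) = 1.507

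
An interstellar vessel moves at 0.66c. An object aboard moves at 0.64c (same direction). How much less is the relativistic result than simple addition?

Classical: u' + v = 0.64 + 0.66 = 1.3c
Relativistic: u = (0.64 + 0.66)/(1 + 0.4224) = 1.3/1.4224 = 0.9139c
Difference: 1.3 - 0.9139 = 0.3861c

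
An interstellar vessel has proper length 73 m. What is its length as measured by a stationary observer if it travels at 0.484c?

Proper length L₀ = 73 m
γ = 1/√(1 - 0.484²) = 1.1428
L = L₀/γ = 73/1.1428 = 63.88 m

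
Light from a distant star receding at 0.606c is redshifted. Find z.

β = 0.606
(1+β)/(1-β) = 1.606/0.394 = 4.076
√(4.076) = 2.019
z = 2.019 - 1 = 1.019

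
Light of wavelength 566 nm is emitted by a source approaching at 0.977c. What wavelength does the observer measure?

β = 0.977
Wavelength Doppler factor = √(0.023/1.977) = √(0.011634) = 0.10786
λ_obs = 566 × 0.10786 = 61.05 nm (blueshift)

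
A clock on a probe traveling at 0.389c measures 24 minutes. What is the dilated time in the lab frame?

Proper time Δt₀ = 24 minutes
γ = 1/√(1 - 0.389²) = 1.0855
Δt = γΔt₀ = 1.0855 × 24 = 26.05 minutes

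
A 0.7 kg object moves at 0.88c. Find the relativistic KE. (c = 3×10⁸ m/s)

γ = 1/√(1 - 0.88²) = 2.1054
γ - 1 = 1.1054
KE = (γ-1)mc² = 1.1054 × 0.7 × (3×10⁸)² = 6.964×10¹⁶ J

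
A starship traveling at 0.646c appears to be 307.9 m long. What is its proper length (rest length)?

Contracted length L = 307.9 m
γ = 1/√(1 - 0.646²) = 1.31004
L₀ = γL = 1.31004 × 307.9 = 403.4 m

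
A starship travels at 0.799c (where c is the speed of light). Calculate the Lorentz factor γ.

v/c = 0.799, so (v/c)² = 0.638401
1 - (v/c)² = 0.361599
γ = 1/√(0.361599) = 1.663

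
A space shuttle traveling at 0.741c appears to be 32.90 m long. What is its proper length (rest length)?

Contracted length L = 32.90 m
γ = 1/√(1 - 0.741²) = 1.489
L₀ = γL = 1.489 × 32.90 = 48.99 m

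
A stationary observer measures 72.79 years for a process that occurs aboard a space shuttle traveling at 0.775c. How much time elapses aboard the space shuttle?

Dilated time Δt = 72.79 years
γ = 1/√(1 - 0.775²) = 1.5824
Δt₀ = Δt/γ = 72.79/1.5824 = 46.00 years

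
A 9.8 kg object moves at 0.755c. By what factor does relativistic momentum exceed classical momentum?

p_rel = γmv, p_class = mv
Ratio = γ = 1/√(1 - 0.755²) = 1.525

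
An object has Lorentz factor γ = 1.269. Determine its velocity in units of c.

From γ = 1/√(1 - v²/c²):
1/γ² = 1/1.269² = 0.6210
v²/c² = 1 - 0.6210 = 0.3790
v/c = √(0.3790) = 0.6156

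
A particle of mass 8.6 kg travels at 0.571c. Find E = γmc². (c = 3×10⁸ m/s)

γ = 1/√(1 - 0.571²) = 1.2181
mc² = 8.6 × (3×10⁸)² = 7.740×10¹⁷ J
E = γmc² = 1.2181 × 7.740×10¹⁷ = 9.428×10¹⁷ J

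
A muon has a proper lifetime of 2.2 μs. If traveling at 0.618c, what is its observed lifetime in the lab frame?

Proper lifetime τ₀ = 2.2 μs
γ = 1/√(1 - 0.618²) = 1.272
τ = γτ₀ = 1.272 × 2.2 μs = 2.798 μs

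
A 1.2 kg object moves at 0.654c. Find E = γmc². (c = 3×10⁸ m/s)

γ = 1/√(1 - 0.654²) = 1.322
mc² = 1.2 × (3×10⁸)² = 1.080×10¹⁷ J
E = γmc² = 1.322 × 1.080×10¹⁷ = 1.428×10¹⁷ J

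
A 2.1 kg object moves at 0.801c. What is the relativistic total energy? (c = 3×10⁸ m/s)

γ = 1/√(1 - 0.801²) = 1.6704
mc² = 2.1 × (3×10⁸)² = 1.890×10¹⁷ J
E = γmc² = 1.6704 × 1.890×10¹⁷ = 3.157×10¹⁷ J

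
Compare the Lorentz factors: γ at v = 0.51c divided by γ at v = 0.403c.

γ₁ = 1/√(1 - 0.51²) = 1.163
γ₂ = 1/√(1 - 0.403²) = 1.093
γ₁/γ₂ = 1.163/1.093 = 1.064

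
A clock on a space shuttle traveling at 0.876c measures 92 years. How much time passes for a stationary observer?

Proper time Δt₀ = 92 years
γ = 1/√(1 - 0.876²) = 2.073
Δt = γΔt₀ = 2.073 × 92 = 190.7 years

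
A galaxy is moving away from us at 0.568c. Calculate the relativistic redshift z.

β = 0.568
(1+β)/(1-β) = 1.568/0.432 = 3.6296
√(3.6296) = 1.9052
z = 1.9052 - 1 = 0.9052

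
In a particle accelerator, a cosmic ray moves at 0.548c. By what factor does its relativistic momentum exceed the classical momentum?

p_rel = γmv, p_class = mv
Ratio = γ = 1/√(1 - 0.548²)
= 1/√(0.699696) = 1.195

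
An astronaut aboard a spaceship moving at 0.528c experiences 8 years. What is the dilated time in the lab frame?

Proper time Δt₀ = 8 years
γ = 1/√(1 - 0.528²) = 1.1775
Δt = γΔt₀ = 1.1775 × 8 = 9.420 years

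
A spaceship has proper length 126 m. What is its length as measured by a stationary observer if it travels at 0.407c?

Proper length L₀ = 126 m
γ = 1/√(1 - 0.407²) = 1.095
L = L₀/γ = 126/1.095 = 115.1 m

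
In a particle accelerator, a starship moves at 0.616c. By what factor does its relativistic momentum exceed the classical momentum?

p_rel = γmv, p_class = mv
Ratio = γ = 1/√(1 - 0.616²)
= 1/√(0.620544) = 1.269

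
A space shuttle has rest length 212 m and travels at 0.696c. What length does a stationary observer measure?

Proper length L₀ = 212 m
γ = 1/√(1 - 0.696²) = 1.393
L = L₀/γ = 212/1.393 = 152.2 m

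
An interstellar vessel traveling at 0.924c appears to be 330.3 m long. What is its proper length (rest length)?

Contracted length L = 330.3 m
γ = 1/√(1 - 0.924²) = 2.6151
L₀ = γL = 2.6151 × 330.3 = 863.8 m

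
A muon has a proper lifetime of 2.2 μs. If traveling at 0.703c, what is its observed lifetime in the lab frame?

Proper lifetime τ₀ = 2.2 μs
γ = 1/√(1 - 0.703²) = 1.406
τ = γτ₀ = 1.406 × 2.2 μs = 3.093 μs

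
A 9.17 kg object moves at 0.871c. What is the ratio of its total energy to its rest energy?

E = γmc², E₀ = mc²
E/E₀ = γ = 1/√(1 - 0.871²) = 2.035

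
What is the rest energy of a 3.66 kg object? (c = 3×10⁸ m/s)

c² = (3×10⁸)² = 9.000×10¹⁶ m²/s²
E₀ = mc² = 3.66 × 9.000×10¹⁶ = 3.294×10¹⁷ J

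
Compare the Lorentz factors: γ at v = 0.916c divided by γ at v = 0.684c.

γ₁ = 1/√(1 - 0.916²) = 2.493
γ₂ = 1/√(1 - 0.684²) = 1.371
γ₁/γ₂ = 2.493/1.371 = 1.818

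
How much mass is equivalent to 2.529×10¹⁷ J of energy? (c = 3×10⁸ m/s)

From E = mc², we get m = E/c²
c² = (3×10⁸)² = 9×10¹⁶ m²/s²
m = 2.529×10¹⁷ / 9×10¹⁶ = 2.810 kg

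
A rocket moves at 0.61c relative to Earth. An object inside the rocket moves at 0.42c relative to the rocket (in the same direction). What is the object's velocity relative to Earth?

u = (u' + v)/(1 + u'v/c²)
Numerator: 0.42 + 0.61 = 1.03
Denominator: 1 + 0.2562 = 1.2562
u = 1.03/1.2562 = 0.8199c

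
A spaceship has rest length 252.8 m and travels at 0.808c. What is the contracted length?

Proper length L₀ = 252.8 m
γ = 1/√(1 - 0.808²) = 1.6973
L = L₀/γ = 252.8/1.6973 = 148.9 m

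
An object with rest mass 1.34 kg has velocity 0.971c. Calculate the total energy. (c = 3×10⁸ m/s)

γ = 1/√(1 - 0.971²) = 4.1827
mc² = 1.34 × (3×10⁸)² = 1.206×10¹⁷ J
E = γmc² = 4.1827 × 1.206×10¹⁷ = 5.044×10¹⁷ J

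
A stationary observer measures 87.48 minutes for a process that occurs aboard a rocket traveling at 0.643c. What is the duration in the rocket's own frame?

Dilated time Δt = 87.48 minutes
γ = 1/√(1 - 0.643²) = 1.3057
Δt₀ = Δt/γ = 87.48/1.3057 = 67.00 minutes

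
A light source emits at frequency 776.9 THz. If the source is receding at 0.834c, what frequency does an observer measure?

β = v/c = 0.834
(1-β)/(1+β) = 0.166/1.834 = 0.09051
Doppler factor = √(0.09051) = 0.30085
f_obs = 776.9 × 0.30085 = 233.7 THz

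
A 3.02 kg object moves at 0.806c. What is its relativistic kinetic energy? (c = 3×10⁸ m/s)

γ = 1/√(1 - 0.806²) = 1.6894
γ - 1 = 0.6894
KE = (γ-1)mc² = 0.6894 × 3.02 × (3×10⁸)² = 1.874×10¹⁷ J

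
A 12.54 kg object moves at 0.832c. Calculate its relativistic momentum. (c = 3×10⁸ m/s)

γ = 1/√(1 - 0.832²) = 1.8025
v = 0.832 × 3×10⁸ = 2.496×10⁸ m/s
p = γmv = 1.8025 × 12.54 × 2.496×10⁸ = 5.642×10⁹ kg·m/s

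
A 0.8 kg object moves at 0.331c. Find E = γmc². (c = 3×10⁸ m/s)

γ = 1/√(1 - 0.331²) = 1.0597
mc² = 0.8 × (3×10⁸)² = 7.200×10¹⁶ J
E = γmc² = 1.0597 × 7.200×10¹⁶ = 7.630×10¹⁶ J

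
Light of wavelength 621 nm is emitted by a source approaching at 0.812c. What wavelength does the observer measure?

β = 0.812
Wavelength Doppler factor = √(0.188/1.812) = √(0.10375) = 0.3221
λ_obs = 621 × 0.3221 = 200.0 nm (blueshift)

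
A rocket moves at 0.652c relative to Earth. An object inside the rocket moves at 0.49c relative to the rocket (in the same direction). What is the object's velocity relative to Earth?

u = (u' + v)/(1 + u'v/c²)
Numerator: 0.49 + 0.652 = 1.142
Denominator: 1 + 0.31948 = 1.31948
u = 1.142/1.31948 = 0.8655c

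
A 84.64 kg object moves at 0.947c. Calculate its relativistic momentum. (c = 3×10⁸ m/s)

γ = 1/√(1 - 0.947²) = 3.113
v = 0.947 × 3×10⁸ = 2.841×10⁸ m/s
p = γmv = 3.113 × 84.64 × 2.841×10⁸ = 7.486×10¹⁰ kg·m/s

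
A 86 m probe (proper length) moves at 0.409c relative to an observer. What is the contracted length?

Proper length L₀ = 86 m
γ = 1/√(1 - 0.409²) = 1.0958
L = L₀/γ = 86/1.0958 = 78.48 m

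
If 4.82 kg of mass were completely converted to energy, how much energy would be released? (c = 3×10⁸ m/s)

Using E = mc²:
c² = (3×10⁸)² = 9×10¹⁶ m²/s²
E = 4.82 × 9×10¹⁶ = 4.338×10¹⁷ J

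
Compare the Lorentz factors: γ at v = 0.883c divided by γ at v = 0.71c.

γ₁ = 1/√(1 - 0.883²) = 2.1305
γ₂ = 1/√(1 - 0.71²) = 1.4200
γ₁/γ₂ = 2.1305/1.4200 = 1.500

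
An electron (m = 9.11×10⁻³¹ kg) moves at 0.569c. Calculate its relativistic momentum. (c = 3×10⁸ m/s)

γ = 1/√(1 - 0.569²) = 1.216
v = 0.569 × 3×10⁸ = 1.707×10⁸ m/s
p = γmv = 1.216 × 9.11×10⁻³¹ × 1.707×10⁸ = 1.891×10⁻²² kg·m/s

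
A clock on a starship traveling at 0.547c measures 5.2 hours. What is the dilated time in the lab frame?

Proper time Δt₀ = 5.2 hours
γ = 1/√(1 - 0.547²) = 1.1946
Δt = γΔt₀ = 1.1946 × 5.2 = 6.212 hours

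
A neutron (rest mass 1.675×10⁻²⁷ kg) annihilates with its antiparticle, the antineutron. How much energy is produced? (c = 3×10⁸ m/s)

Both particles have the same rest mass, so total mass = 2m
E = 2m·c² = 2 × 1.675×10⁻²⁷ × (3×10⁸)²
= 2 × 1.675×10⁻²⁷ × 9×10¹⁶
= 3.015×10⁻¹⁰ J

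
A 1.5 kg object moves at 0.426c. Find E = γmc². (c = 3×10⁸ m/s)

γ = 1/√(1 - 0.426²) = 1.105
mc² = 1.5 × (3×10⁸)² = 1.350×10¹⁷ J
E = γmc² = 1.105 × 1.350×10¹⁷ = 1.492×10¹⁷ J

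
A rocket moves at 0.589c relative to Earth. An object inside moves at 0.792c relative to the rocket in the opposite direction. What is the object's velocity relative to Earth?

Object's velocity in rocket frame is u' = -0.792c
u = (u' + v)/(1 + u'v/c²) = (v - 0.792)/(1 - 0.792·v/c²)
Numerator: 0.589 - 0.792 = -0.203
Denominator: 1 - 0.466488 = 0.533512
u = -0.203/0.533512 = -0.3805c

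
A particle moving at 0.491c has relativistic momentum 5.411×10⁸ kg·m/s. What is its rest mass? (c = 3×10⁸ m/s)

γ = 1/√(1 - 0.491²) = 1.148
v = 0.491 × 3×10⁸ = 1.473×10⁸ m/s
m = p/(γv) = 5.411×10⁸/(1.148 × 1.473×10⁸) = 3.200 kg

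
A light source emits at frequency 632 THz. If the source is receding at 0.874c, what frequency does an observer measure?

β = v/c = 0.874
(1-β)/(1+β) = 0.126/1.874 = 0.06724
Doppler factor = √(0.06724) = 0.2593
f_obs = 632 × 0.2593 = 163.9 THz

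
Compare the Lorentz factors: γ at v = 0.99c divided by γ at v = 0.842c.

γ₁ = 1/√(1 - 0.99²) = 7.089
γ₂ = 1/√(1 - 0.842²) = 1.854
γ₁/γ₂ = 7.089/1.854 = 3.824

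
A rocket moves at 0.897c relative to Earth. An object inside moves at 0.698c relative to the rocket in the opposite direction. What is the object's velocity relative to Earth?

Object's velocity in rocket frame is u' = -0.698c
u = (u' + v)/(1 + u'v/c²) = (v - 0.698)/(1 - 0.698·v/c²)
Numerator: 0.897 - 0.698 = 0.199
Denominator: 1 - 0.626106 = 0.373894
u = 0.199/0.373894 = 0.5322c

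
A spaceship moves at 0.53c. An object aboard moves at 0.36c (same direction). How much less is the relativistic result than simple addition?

Classical: u' + v = 0.36 + 0.53 = 0.89c
Relativistic: u = (0.36 + 0.53)/(1 + 0.1908) = 0.89/1.1908 = 0.7474c
Difference: 0.89 - 0.7474 = 0.1426c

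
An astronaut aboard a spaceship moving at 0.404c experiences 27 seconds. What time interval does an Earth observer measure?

Proper time Δt₀ = 27 seconds
γ = 1/√(1 - 0.404²) = 1.0932
Δt = γΔt₀ = 1.0932 × 27 = 29.52 seconds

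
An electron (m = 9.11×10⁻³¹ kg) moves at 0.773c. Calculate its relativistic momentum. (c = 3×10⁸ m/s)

γ = 1/√(1 - 0.773²) = 1.5763
v = 0.773 × 3×10⁸ = 2.319×10⁸ m/s
p = γmv = 1.5763 × 9.11×10⁻³¹ × 2.319×10⁸ = 3.330×10⁻²² kg·m/s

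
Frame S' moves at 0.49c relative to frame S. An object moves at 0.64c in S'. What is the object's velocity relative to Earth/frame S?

u = (u' + v)/(1 + u'v/c²)
Numerator: 0.64 + 0.49 = 1.13
Denominator: 1 + 0.3136 = 1.3136
u = 1.13/1.3136 = 0.8602c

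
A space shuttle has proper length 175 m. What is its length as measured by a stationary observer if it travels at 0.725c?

Proper length L₀ = 175 m
γ = 1/√(1 - 0.725²) = 1.452
L = L₀/γ = 175/1.452 = 120.5 m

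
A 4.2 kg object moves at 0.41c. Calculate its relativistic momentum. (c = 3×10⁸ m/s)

γ = 1/√(1 - 0.41²) = 1.0964
v = 0.41 × 3×10⁸ = 1.230×10⁸ m/s
p = γmv = 1.0964 × 4.2 × 1.230×10⁸ = 5.664×10⁸ kg·m/s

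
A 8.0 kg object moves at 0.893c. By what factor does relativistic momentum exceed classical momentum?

p_rel = γmv, p_class = mv
Ratio = γ = 1/√(1 - 0.893²) = 2.222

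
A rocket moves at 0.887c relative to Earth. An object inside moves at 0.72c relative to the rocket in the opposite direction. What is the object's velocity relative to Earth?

Object's velocity in rocket frame is u' = -0.72c
u = (u' + v)/(1 + u'v/c²) = (v - 0.72)/(1 - 0.72·v/c²)
Numerator: 0.887 - 0.72 = 0.167
Denominator: 1 - 0.63864 = 0.36136
u = 0.167/0.36136 = 0.4621c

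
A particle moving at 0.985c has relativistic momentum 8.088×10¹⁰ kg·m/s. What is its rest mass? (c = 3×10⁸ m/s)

γ = 1/√(1 - 0.985²) = 5.795
v = 0.985 × 3×10⁸ = 2.955×10⁸ m/s
m = p/(γv) = 8.088×10¹⁰/(5.795 × 2.955×10⁸) = 47.23 kg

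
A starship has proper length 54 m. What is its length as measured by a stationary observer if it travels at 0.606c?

Proper length L₀ = 54 m
γ = 1/√(1 - 0.606²) = 1.257
L = L₀/γ = 54/1.257 = 42.96 m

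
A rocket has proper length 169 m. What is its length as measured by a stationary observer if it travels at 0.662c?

Proper length L₀ = 169 m
γ = 1/√(1 - 0.662²) = 1.334
L = L₀/γ = 169/1.334 = 126.7 m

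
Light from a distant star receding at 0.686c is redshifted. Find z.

β = 0.686
(1+β)/(1-β) = 1.686/0.314 = 5.369
√(5.369) = 2.317
z = 2.317 - 1 = 1.317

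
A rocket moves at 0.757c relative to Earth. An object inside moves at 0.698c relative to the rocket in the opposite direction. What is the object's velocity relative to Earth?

Object's velocity in rocket frame is u' = -0.698c
u = (u' + v)/(1 + u'v/c²) = (v - 0.698)/(1 - 0.698·v/c²)
Numerator: 0.757 - 0.698 = 0.059
Denominator: 1 - 0.528386 = 0.471614
u = 0.059/0.471614 = 0.1251c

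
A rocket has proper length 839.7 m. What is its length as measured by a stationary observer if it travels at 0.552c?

Proper length L₀ = 839.7 m
γ = 1/√(1 - 0.552²) = 1.1993
L = L₀/γ = 839.7/1.1993 = 700.2 m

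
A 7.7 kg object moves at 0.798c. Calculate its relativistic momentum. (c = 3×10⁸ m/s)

γ = 1/√(1 - 0.798²) = 1.6593
v = 0.798 × 3×10⁸ = 2.394×10⁸ m/s
p = γmv = 1.6593 × 7.7 × 2.394×10⁸ = 3.059×10⁹ kg·m/s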